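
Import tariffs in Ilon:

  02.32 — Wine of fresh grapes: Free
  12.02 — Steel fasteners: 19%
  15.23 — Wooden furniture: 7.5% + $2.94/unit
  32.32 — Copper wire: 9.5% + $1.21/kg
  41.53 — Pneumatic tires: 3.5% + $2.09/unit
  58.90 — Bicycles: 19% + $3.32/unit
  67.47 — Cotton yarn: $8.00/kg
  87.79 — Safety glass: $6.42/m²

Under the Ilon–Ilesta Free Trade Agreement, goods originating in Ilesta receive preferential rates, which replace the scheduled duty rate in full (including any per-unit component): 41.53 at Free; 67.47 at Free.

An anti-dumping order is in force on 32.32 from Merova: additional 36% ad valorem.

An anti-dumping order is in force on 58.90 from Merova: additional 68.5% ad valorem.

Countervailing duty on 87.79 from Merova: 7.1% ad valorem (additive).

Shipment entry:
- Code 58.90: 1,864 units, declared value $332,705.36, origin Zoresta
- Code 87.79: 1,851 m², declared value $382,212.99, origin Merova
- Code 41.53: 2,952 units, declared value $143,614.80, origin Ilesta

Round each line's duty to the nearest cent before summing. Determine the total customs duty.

$108,423.04

Line 1 (58.90, Zoresta, 1,864 units, $332,705.36):
Base rate for 58.90 is 19% + $3.32/unit.
The additional-duty order on 58.90 targets Merova, not Zoresta; it does not apply.
Duty = $332,705.36 × 19% + 1,864 × $3.32 = $69,402.50.
Line 2 (87.79, Merova, 1,851 m², $382,212.99):
Base rate for 87.79 is $6.42/m².
Additional duty on 87.79 from Merova: +7.1% ad valorem. Applied ad valorem rate = 7.1%.
Duty = $382,212.99 × 7.1% + 1,851 × $6.42 = $39,020.54.
Line 3 (41.53, Ilesta, 2,952 units, $143,614.80):
Base rate for 41.53 is 3.5% + $2.09/unit.
Origin Ilesta qualifies under the Ilon–Ilesta agreement and 41.53 is covered: preferential rate Free applies instead.
Duty = $143,614.80 × 0% = $0.00.
Total = $69,402.50 + $39,020.54 + $0.00 = $108,423.04.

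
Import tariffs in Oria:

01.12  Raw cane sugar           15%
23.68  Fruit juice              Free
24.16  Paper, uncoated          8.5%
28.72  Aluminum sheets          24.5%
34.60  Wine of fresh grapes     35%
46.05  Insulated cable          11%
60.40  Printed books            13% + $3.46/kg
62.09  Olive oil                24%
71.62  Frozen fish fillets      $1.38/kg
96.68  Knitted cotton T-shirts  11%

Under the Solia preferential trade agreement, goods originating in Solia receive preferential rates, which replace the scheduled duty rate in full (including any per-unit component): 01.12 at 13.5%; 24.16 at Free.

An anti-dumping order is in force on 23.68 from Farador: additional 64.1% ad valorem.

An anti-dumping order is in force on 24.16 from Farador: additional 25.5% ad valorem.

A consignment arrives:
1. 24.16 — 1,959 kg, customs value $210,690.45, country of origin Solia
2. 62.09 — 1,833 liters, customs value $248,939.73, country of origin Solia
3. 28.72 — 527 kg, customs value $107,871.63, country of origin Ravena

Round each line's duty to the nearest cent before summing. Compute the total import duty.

Line 1 (24.16, Solia, 1,959 kg, $210,690.45):
Base rate for 24.16 is 8.5%.
Origin Solia qualifies under the Oria–Solia agreement and 24.16 is covered: preferential rate Free applies instead.
The additional-duty order on 24.16 targets Farador, not Solia; it does not apply.
Duty = $210,690.45 × 0% = $0.00.
Line 2 (62.09, Solia, 1,833 liters, $248,939.73):
Base rate for 62.09 is 24%.
Origin Solia is the FTA partner but 62.09 is not on the preference list; base rate stands.
Duty = $248,939.73 × 24% = $59,745.54.
Line 3 (28.72, Ravena, 527 kg, $107,871.63):
Base rate for 28.72 is 24.5%.
Duty = $107,871.63 × 24.5% = $26,428.55.
Total = $0.00 + $59,745.54 + $26,428.55 = $86,174.09.

$86,174.09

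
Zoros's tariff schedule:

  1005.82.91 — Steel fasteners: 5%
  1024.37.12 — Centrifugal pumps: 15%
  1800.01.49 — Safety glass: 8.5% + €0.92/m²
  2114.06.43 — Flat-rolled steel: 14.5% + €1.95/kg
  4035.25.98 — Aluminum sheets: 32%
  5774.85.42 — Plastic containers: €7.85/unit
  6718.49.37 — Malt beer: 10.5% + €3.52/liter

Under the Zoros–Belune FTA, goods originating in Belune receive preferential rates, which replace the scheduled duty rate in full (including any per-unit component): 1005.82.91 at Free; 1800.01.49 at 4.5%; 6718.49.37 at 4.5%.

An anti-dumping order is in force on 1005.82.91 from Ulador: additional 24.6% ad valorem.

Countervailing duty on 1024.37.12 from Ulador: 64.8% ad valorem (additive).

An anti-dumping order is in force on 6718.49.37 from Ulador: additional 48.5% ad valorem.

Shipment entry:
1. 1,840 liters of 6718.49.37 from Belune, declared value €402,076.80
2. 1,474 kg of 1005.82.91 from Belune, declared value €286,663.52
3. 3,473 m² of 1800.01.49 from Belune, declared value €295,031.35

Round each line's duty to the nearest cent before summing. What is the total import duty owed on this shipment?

€31,369.87

Line 1 (6718.49.37, Belune, 1,840 liters, €402,076.80):
Base rate for 6718.49.37 is 10.5% + €3.52/liter.
Origin Belune qualifies under the Zoros–Belune agreement and 6718.49.37 is covered: preferential rate 4.5% applies instead.
The additional-duty order on 6718.49.37 targets Ulador, not Belune; it does not apply.
Duty = €402,076.80 × 4.5% = €18,093.46.
Line 2 (1005.82.91, Belune, 1,474 kg, €286,663.52):
Base rate for 1005.82.91 is 5%.
Origin Belune qualifies under the Zoros–Belune agreement and 1005.82.91 is covered: preferential rate Free applies instead.
The additional-duty order on 1005.82.91 targets Ulador, not Belune; it does not apply.
Duty = €286,663.52 × 0% = €0.00.
Line 3 (1800.01.49, Belune, 3,473 m², €295,031.35):
Base rate for 1800.01.49 is 8.5% + €0.92/m².
Origin Belune qualifies under the Zoros–Belune agreement and 1800.01.49 is covered: preferential rate 4.5% applies instead.
Duty = €295,031.35 × 4.5% = €13,276.41.
Total = €18,093.46 + €0.00 + €13,276.41 = €31,369.87.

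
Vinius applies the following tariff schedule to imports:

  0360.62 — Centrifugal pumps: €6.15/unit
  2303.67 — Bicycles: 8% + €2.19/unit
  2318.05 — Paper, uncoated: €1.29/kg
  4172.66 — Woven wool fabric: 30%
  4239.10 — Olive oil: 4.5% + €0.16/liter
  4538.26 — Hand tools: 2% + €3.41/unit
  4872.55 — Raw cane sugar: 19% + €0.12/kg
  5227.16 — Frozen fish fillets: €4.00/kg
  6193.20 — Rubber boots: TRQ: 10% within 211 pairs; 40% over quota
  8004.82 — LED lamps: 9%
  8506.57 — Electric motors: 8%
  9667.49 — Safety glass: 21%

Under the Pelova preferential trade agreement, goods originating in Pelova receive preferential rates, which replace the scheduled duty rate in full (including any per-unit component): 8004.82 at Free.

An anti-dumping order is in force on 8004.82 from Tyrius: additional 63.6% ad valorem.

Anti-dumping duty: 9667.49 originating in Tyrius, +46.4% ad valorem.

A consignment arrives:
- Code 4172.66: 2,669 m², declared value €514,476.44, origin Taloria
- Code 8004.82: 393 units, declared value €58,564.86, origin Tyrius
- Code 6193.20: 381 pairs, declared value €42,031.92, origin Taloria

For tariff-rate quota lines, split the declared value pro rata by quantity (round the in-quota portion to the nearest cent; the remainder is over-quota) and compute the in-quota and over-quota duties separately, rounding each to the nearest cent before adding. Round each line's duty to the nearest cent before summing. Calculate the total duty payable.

€206,690.53

Line 1 (4172.66, Taloria, 2,669 m², €514,476.44):
Base rate for 4172.66 is 30%.
Duty = €514,476.44 × 30% = €154,342.93.
Line 2 (8004.82, Tyrius, 393 units, €58,564.86):
Base rate for 8004.82 is 9%.
8004.82 has an FTA preferential rate, but origin Tyrius is not Pelova; base rate stands.
Additional duty on 8004.82 from Tyrius: +63.6%. Applied ad valorem rate: 9% + 63.6% = 72.6%.
Duty = €58,564.86 × 72.6% = €42,518.09.
Line 3 (6193.20, Taloria, 381 pairs, €42,031.92):
Code 6193.20 is under a tariff-rate quota (threshold 211 pairs). In-quota: 211 pairs at 10%; over-quota: 170 pairs at 40%.
Pro-rata value split: in-quota = €42,031.92 × 211/381 = €23,277.52; over-quota = €42,031.92 − €23,277.52 = €18,754.40.
In-quota duty = €23,277.52 × 10% = €2,327.75. Over-quota duty = €18,754.40 × 40% = €7,501.76.
Line duty = €2,327.75 + €7,501.76 = €9,829.51.
Total = €154,342.93 + €42,518.09 + €9,829.51 = €206,690.53.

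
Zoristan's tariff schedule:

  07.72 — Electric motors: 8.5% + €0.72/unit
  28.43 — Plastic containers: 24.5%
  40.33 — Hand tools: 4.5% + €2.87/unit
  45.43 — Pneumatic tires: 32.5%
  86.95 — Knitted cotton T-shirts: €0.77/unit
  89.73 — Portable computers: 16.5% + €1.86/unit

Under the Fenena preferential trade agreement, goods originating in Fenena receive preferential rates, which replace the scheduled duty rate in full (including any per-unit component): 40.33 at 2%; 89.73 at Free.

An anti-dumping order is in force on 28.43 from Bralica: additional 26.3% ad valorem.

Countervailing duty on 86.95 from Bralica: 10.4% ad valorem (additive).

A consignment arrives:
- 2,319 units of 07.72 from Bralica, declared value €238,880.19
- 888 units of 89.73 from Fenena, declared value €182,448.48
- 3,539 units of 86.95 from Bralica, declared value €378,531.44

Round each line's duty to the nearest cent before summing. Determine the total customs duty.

€64,066.80

Line 1 (07.72, Bralica, 2,319 units, €238,880.19):
Base rate for 07.72 is 8.5% + €0.72/unit.
Duty = €238,880.19 × 8.5% + 2,319 × €0.72 = €21,974.50.
Line 2 (89.73, Fenena, 888 units, €182,448.48):
Base rate for 89.73 is 16.5% + €1.86/unit.
Origin Fenena qualifies under the Zoristan–Fenena agreement and 89.73 is covered: preferential rate Free applies instead.
Duty = €182,448.48 × 0% = €0.00.
Line 3 (86.95, Bralica, 3,539 units, €378,531.44):
Base rate for 86.95 is €0.77/unit.
Additional duty on 86.95 from Bralica: +10.4% ad valorem. Applied ad valorem rate = 10.4%.
Duty = €378,531.44 × 10.4% + 3,539 × €0.77 = €42,092.30.
Total = €21,974.50 + €0.00 + €42,092.30 = €64,066.80.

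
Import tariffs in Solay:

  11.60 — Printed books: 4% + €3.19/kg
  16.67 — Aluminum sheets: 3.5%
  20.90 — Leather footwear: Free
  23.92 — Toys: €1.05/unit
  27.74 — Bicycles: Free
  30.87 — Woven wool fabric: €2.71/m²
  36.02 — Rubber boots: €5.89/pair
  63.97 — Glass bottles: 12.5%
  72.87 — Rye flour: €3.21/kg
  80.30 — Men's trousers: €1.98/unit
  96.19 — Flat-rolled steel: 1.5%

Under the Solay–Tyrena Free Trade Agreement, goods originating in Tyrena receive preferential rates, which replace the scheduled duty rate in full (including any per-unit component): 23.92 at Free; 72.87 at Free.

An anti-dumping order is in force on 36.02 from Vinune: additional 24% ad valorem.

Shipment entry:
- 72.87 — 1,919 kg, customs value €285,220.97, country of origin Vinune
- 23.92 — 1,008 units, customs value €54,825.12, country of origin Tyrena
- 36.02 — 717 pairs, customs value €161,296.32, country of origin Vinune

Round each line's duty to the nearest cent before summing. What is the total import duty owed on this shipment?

Line 1 (72.87, Vinune, 1,919 kg, €285,220.97):
Base rate for 72.87 is €3.21/kg.
72.87 has an FTA preferential rate, but origin Vinune is not Tyrena; base rate stands.
Duty = 1,919 × €3.21 = €6,159.99.
Line 2 (23.92, Tyrena, 1,008 units, €54,825.12):
Base rate for 23.92 is €1.05/unit.
Origin Tyrena qualifies under the Solay–Tyrena agreement and 23.92 is covered: preferential rate Free applies instead.
Duty = €54,825.12 × 0% = €0.00.
Line 3 (36.02, Vinune, 717 pairs, €161,296.32):
Base rate for 36.02 is €5.89/pair.
Additional duty on 36.02 from Vinune: +24% ad valorem. Applied ad valorem rate = 24%.
Duty = €161,296.32 × 24% + 717 × €5.89 = €42,934.25.
Total = €6,159.99 + €0.00 + €42,934.25 = €49,094.24.

€49,094.24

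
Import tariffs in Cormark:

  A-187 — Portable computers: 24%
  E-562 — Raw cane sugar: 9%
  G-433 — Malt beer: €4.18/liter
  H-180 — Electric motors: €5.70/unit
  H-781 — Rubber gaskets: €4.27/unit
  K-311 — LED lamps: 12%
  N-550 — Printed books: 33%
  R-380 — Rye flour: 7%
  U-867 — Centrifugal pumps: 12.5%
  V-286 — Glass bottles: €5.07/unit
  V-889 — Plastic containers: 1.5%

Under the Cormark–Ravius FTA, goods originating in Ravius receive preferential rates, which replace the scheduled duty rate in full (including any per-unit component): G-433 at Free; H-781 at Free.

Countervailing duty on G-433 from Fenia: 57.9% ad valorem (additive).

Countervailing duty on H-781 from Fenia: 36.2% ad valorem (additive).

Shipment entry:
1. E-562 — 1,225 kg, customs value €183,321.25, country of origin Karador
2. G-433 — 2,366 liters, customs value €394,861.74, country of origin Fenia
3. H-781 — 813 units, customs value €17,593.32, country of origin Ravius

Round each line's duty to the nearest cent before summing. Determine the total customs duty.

Line 1 (E-562, Karador, 1,225 kg, €183,321.25):
Base rate for E-562 is 9%.
Duty = €183,321.25 × 9% = €16,498.91.
Line 2 (G-433, Fenia, 2,366 liters, €394,861.74):
Base rate for G-433 is €4.18/liter.
G-433 has an FTA preferential rate, but origin Fenia is not Ravius; base rate stands.
Additional duty on G-433 from Fenia: +57.9% ad valorem. Applied ad valorem rate = 57.9%.
Duty = €394,861.74 × 57.9% + 2,366 × €4.18 = €238,514.83.
Line 3 (H-781, Ravius, 813 units, €17,593.32):
Base rate for H-781 is €4.27/unit.
Origin Ravius qualifies under the Cormark–Ravius agreement and H-781 is covered: preferential rate Free applies instead.
The additional-duty order on H-781 targets Fenia, not Ravius; it does not apply.
Duty = €17,593.32 × 0% = €0.00.
Total = €16,498.91 + €238,514.83 + €0.00 = €255,013.74.

€255,013.74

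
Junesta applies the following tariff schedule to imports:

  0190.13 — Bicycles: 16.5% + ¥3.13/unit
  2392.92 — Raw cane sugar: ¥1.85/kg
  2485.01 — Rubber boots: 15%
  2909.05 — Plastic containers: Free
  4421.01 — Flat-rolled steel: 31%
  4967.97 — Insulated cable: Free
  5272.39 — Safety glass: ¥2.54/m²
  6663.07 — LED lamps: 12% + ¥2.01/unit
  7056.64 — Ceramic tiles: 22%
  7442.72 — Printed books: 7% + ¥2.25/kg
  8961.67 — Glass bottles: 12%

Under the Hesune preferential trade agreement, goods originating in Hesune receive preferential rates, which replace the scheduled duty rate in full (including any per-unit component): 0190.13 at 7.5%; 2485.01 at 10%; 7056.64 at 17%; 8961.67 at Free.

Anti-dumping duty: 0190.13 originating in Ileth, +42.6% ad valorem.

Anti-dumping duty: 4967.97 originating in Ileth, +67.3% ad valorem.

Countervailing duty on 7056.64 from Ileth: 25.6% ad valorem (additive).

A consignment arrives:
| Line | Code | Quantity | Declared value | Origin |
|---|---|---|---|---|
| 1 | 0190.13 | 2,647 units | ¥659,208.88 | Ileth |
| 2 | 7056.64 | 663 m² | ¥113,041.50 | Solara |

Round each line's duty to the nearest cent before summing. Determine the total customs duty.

Line 1 (0190.13, Ileth, 2,647 units, ¥659,208.88):
Base rate for 0190.13 is 16.5% + ¥3.13/unit.
0190.13 has an FTA preferential rate, but origin Ileth is not Hesune; base rate stands.
Additional duty on 0190.13 from Ileth: +42.6%. Applied ad valorem rate: 16.5% + 42.6% = 59.1%.
Duty = ¥659,208.88 × 59.1% + 2,647 × ¥3.13 = ¥397,877.56.
Line 2 (7056.64, Solara, 663 m², ¥113,041.50):
Base rate for 7056.64 is 22%.
7056.64 has an FTA preferential rate, but origin Solara is not Hesune; base rate stands.
The additional-duty order on 7056.64 targets Ileth, not Solara; it does not apply.
Duty = ¥113,041.50 × 22% = ¥24,869.13.
Total = ¥397,877.56 + ¥24,869.13 = ¥422,746.69.

¥422,746.69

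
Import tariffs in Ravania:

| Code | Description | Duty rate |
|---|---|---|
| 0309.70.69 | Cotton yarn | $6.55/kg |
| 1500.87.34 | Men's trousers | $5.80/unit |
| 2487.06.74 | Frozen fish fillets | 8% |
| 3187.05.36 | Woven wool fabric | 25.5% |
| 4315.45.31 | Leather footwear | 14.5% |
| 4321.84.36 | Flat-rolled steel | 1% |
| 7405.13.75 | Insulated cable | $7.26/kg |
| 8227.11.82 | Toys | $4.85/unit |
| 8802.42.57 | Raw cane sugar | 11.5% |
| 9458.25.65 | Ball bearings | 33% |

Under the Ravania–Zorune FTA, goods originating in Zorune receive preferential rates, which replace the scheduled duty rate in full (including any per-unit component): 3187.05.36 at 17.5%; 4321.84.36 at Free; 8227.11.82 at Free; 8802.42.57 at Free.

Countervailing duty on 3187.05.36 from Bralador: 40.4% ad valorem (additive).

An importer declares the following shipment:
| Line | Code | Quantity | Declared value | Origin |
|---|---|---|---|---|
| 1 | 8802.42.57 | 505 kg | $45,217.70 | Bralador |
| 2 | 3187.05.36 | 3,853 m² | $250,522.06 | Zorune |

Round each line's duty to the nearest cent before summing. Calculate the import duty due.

Line 1 (8802.42.57, Bralador, 505 kg, $45,217.70):
Base rate for 8802.42.57 is 11.5%.
8802.42.57 has an FTA preferential rate, but origin Bralador is not Zorune; base rate stands.
Duty = $45,217.70 × 11.5% = $5,200.04.
Line 2 (3187.05.36, Zorune, 3,853 m², $250,522.06):
Base rate for 3187.05.36 is 25.5%.
Origin Zorune qualifies under the Ravania–Zorune agreement and 3187.05.36 is covered: preferential rate 17.5% applies instead.
The additional-duty order on 3187.05.36 targets Bralador, not Zorune; it does not apply.
Duty = $250,522.06 × 17.5% = $43,841.36.
Total = $5,200.04 + $43,841.36 = $49,041.40.

$49,041.40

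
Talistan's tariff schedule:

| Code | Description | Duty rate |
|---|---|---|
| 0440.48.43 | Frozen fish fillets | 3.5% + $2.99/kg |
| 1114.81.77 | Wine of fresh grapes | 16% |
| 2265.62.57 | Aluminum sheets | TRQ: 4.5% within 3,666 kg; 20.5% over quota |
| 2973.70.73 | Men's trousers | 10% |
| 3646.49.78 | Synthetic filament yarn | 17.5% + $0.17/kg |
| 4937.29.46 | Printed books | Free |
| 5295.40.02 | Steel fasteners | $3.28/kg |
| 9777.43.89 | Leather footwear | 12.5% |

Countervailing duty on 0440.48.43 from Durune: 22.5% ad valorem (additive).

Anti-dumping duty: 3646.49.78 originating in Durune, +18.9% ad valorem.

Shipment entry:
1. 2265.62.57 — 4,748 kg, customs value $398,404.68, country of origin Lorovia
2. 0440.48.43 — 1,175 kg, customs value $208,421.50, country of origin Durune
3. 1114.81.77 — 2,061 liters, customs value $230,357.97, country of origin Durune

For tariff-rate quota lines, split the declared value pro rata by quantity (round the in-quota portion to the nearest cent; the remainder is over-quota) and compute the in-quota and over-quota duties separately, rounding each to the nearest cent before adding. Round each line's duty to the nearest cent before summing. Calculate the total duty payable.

$127,014.83

Line 1 (2265.62.57, Lorovia, 4,748 kg, $398,404.68):
Code 2265.62.57 is under a tariff-rate quota (threshold 3,666 kg). In-quota: 3,666 kg at 4.5%; over-quota: 1,082 kg at 20.5%.
Pro-rata value split: in-quota = $398,404.68 × 3,666/4,748 = $307,614.06; over-quota = $398,404.68 − $307,614.06 = $90,790.62.
In-quota duty = $307,614.06 × 4.5% = $13,842.63. Over-quota duty = $90,790.62 × 20.5% = $18,612.08.
Line duty = $13,842.63 + $18,612.08 = $32,454.71.
Line 2 (0440.48.43, Durune, 1,175 kg, $208,421.50):
Base rate for 0440.48.43 is 3.5% + $2.99/kg.
Additional duty on 0440.48.43 from Durune: +22.5%. Applied ad valorem rate: 3.5% + 22.5% = 26%.
Duty = $208,421.50 × 26% + 1,175 × $2.99 = $57,702.84.
Line 3 (1114.81.77, Durune, 2,061 liters, $230,357.97):
Base rate for 1114.81.77 is 16%.
Duty = $230,357.97 × 16% = $36,857.28.
Total = $32,454.71 + $57,702.84 + $36,857.28 = $127,014.83.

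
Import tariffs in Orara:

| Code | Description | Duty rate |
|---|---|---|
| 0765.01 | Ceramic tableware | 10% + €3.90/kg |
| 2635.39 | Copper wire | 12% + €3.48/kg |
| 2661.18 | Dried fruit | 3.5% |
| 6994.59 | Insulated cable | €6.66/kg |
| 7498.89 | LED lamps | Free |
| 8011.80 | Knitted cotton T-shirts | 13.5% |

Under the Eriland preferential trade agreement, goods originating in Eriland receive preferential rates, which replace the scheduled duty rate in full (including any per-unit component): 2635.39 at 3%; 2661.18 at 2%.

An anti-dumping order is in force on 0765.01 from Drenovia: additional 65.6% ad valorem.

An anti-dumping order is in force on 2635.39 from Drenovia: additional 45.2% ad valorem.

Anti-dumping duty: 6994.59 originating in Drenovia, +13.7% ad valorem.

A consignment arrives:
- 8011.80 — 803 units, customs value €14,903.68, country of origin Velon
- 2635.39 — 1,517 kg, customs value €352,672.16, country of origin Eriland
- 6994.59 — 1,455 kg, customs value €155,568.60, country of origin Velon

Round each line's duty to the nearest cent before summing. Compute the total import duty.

€22,282.46

Line 1 (8011.80, Velon, 803 units, €14,903.68):
Base rate for 8011.80 is 13.5%.
Duty = €14,903.68 × 13.5% = €2,012.00.
Line 2 (2635.39, Eriland, 1,517 kg, €352,672.16):
Base rate for 2635.39 is 12% + €3.48/kg.
Origin Eriland qualifies under the Orara–Eriland agreement and 2635.39 is covered: preferential rate 3% applies instead.
The additional-duty order on 2635.39 targets Drenovia, not Eriland; it does not apply.
Duty = €352,672.16 × 3% = €10,580.16.
Line 3 (6994.59, Velon, 1,455 kg, €155,568.60):
Base rate for 6994.59 is €6.66/kg.
The additional-duty order on 6994.59 targets Drenovia, not Velon; it does not apply.
Duty = 1,455 × €6.66 = €9,690.30.
Total = €2,012.00 + €10,580.16 + €9,690.30 = €22,282.46.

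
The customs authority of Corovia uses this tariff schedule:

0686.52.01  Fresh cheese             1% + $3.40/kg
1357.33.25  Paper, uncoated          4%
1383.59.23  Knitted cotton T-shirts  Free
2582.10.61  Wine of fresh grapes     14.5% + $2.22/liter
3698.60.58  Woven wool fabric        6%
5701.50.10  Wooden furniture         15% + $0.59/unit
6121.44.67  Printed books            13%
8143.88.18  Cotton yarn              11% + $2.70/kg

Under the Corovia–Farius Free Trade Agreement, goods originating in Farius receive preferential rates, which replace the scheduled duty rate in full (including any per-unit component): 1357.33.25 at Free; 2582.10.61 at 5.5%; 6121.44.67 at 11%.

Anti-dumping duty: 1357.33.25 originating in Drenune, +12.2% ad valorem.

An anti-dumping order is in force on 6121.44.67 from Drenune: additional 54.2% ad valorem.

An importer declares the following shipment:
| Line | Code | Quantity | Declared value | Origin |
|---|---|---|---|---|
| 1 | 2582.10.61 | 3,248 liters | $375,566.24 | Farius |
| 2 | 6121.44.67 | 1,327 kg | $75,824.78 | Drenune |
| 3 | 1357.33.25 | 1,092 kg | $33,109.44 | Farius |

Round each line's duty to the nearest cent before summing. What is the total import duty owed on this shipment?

Line 1 (2582.10.61, Farius, 3,248 liters, $375,566.24):
Base rate for 2582.10.61 is 14.5% + $2.22/liter.
Origin Farius qualifies under the Corovia–Farius agreement and 2582.10.61 is covered: preferential rate 5.5% applies instead.
Duty = $375,566.24 × 5.5% = $20,656.14.
Line 2 (6121.44.67, Drenune, 1,327 kg, $75,824.78):
Base rate for 6121.44.67 is 13%.
6121.44.67 has an FTA preferential rate, but origin Drenune is not Farius; base rate stands.
Additional duty on 6121.44.67 from Drenune: +54.2%. Applied ad valorem rate: 13% + 54.2% = 67.2%.
Duty = $75,824.78 × 67.2% = $50,954.25.
Line 3 (1357.33.25, Farius, 1,092 kg, $33,109.44):
Base rate for 1357.33.25 is 4%.
Origin Farius qualifies under the Corovia–Farius agreement and 1357.33.25 is covered: preferential rate Free applies instead.
The additional-duty order on 1357.33.25 targets Drenune, not Farius; it does not apply.
Duty = $33,109.44 × 0% = $0.00.
Total = $20,656.14 + $50,954.25 + $0.00 = $71,610.39.

$71,610.39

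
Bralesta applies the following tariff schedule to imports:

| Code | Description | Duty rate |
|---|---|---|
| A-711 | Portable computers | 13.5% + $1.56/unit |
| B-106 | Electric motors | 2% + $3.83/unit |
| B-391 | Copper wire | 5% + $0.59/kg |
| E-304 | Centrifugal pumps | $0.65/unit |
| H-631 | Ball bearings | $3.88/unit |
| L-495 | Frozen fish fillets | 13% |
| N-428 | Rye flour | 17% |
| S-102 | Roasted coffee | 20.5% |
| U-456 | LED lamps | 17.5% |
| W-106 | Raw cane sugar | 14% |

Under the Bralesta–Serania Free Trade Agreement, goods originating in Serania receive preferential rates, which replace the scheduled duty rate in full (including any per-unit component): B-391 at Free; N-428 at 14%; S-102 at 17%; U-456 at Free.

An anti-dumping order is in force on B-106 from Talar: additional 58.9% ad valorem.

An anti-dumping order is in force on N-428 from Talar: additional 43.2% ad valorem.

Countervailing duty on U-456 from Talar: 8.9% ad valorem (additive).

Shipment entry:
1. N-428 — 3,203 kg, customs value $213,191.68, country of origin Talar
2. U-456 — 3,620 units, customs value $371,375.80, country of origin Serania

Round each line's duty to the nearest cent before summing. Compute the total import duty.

Line 1 (N-428, Talar, 3,203 kg, $213,191.68):
Base rate for N-428 is 17%.
N-428 has an FTA preferential rate, but origin Talar is not Serania; base rate stands.
Additional duty on N-428 from Talar: +43.2%. Applied ad valorem rate: 17% + 43.2% = 60.2%.
Duty = $213,191.68 × 60.2% = $128,341.39.
Line 2 (U-456, Serania, 3,620 units, $371,375.80):
Base rate for U-456 is 17.5%.
Origin Serania qualifies under the Bralesta–Serania agreement and U-456 is covered: preferential rate Free applies instead.
The additional-duty order on U-456 targets Talar, not Serania; it does not apply.
Duty = $371,375.80 × 0% = $0.00.
Total = $128,341.39 + $0.00 = $128,341.39.

$128,341.39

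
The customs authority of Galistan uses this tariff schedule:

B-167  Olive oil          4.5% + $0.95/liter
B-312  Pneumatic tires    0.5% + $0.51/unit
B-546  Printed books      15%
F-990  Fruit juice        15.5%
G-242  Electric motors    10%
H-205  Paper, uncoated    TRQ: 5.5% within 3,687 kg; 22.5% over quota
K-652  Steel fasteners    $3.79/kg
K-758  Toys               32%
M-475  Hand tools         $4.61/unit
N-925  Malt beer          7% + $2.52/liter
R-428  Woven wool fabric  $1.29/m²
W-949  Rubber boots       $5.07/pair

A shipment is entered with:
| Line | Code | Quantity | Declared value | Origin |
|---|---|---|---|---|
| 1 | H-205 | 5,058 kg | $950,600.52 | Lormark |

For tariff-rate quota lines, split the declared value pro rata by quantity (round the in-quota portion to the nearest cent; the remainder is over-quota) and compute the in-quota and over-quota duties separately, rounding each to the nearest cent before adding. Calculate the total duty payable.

$96,086.20

Line 1 (H-205, Lormark, 5,058 kg, $950,600.52):
Code H-205 is under a tariff-rate quota (threshold 3,687 kg). In-quota: 3,687 kg at 5.5%; over-quota: 1,371 kg at 22.5%.
Pro-rata value split: in-quota = $950,600.52 × 3,687/5,058 = $692,934.78; over-quota = $950,600.52 − $692,934.78 = $257,665.74.
In-quota duty = $692,934.78 × 5.5% = $38,111.41. Over-quota duty = $257,665.74 × 22.5% = $57,974.79.
Line duty = $38,111.41 + $57,974.79 = $96,086.20.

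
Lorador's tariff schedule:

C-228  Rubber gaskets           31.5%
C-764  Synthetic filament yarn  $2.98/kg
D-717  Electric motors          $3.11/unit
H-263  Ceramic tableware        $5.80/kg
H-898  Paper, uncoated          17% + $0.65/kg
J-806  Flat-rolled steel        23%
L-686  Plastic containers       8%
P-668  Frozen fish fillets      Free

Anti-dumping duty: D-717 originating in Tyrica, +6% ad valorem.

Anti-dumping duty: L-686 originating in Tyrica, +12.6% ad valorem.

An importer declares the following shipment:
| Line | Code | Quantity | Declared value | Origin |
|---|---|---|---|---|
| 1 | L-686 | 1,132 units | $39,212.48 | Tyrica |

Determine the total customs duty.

$8,077.77

Line 1 (L-686, Tyrica, 1,132 units, $39,212.48):
Base rate for L-686 is 8%.
Additional duty on L-686 from Tyrica: +12.6%. Applied ad valorem rate: 8% + 12.6% = 20.6%.
Duty = $39,212.48 × 20.6% = $8,077.77.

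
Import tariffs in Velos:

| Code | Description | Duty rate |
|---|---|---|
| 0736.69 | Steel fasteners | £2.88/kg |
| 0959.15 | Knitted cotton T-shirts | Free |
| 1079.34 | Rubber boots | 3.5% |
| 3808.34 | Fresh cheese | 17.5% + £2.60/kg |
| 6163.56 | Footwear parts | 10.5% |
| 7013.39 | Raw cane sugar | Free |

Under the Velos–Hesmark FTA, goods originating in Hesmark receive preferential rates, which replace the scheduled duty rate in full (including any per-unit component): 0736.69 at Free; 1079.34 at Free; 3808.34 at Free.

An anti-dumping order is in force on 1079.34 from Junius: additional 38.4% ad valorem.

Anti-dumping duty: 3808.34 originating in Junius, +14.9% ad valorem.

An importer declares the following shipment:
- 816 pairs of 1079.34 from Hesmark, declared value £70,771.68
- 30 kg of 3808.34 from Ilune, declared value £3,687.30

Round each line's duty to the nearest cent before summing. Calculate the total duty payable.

£723.28

Line 1 (1079.34, Hesmark, 816 pairs, £70,771.68):
Base rate for 1079.34 is 3.5%.
Origin Hesmark qualifies under the Velos–Hesmark agreement and 1079.34 is covered: preferential rate Free applies instead.
The additional-duty order on 1079.34 targets Junius, not Hesmark; it does not apply.
Duty = £70,771.68 × 0% = £0.00.
Line 2 (3808.34, Ilune, 30 kg, £3,687.30):
Base rate for 3808.34 is 17.5% + £2.60/kg.
3808.34 has an FTA preferential rate, but origin Ilune is not Hesmark; base rate stands.
The additional-duty order on 3808.34 targets Junius, not Ilune; it does not apply.
Duty = £3,687.30 × 17.5% + 30 × £2.60 = £723.28.
Total = £0.00 + £723.28 = £723.28.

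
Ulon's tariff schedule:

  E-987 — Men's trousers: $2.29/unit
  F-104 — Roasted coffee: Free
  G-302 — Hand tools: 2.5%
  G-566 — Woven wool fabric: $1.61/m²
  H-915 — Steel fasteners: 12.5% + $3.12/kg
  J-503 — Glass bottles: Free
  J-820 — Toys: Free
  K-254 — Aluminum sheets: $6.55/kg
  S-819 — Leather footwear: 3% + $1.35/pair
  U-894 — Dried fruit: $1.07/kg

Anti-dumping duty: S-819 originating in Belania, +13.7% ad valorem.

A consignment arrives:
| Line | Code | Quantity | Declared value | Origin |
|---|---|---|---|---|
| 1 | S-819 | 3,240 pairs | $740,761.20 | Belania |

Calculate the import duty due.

Line 1 (S-819, Belania, 3,240 pairs, $740,761.20):
Base rate for S-819 is 3% + $1.35/pair.
Additional duty on S-819 from Belania: +13.7%. Applied ad valorem rate: 3% + 13.7% = 16.7%.
Duty = $740,761.20 × 16.7% + 3,240 × $1.35 = $128,081.12.

$128,081.12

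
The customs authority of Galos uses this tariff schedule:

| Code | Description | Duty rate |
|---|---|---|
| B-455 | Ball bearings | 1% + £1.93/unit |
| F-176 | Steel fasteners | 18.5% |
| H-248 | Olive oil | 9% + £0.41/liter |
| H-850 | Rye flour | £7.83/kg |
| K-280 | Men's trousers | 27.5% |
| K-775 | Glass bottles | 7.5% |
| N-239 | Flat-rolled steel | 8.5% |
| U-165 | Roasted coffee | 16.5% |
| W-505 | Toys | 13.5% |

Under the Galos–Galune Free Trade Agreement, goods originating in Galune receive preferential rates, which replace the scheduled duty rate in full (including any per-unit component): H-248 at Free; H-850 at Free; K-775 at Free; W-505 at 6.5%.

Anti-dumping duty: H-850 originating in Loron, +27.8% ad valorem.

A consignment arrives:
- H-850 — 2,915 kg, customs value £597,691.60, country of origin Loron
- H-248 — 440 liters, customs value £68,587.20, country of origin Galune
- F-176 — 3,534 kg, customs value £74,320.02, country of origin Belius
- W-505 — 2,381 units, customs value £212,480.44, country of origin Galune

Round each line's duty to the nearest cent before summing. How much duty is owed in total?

Line 1 (H-850, Loron, 2,915 kg, £597,691.60):
Base rate for H-850 is £7.83/kg.
H-850 has an FTA preferential rate, but origin Loron is not Galune; base rate stands.
Additional duty on H-850 from Loron: +27.8% ad valorem. Applied ad valorem rate = 27.8%.
Duty = £597,691.60 × 27.8% + 2,915 × £7.83 = £188,982.71.
Line 2 (H-248, Galune, 440 liters, £68,587.20):
Base rate for H-248 is 9% + £0.41/liter.
Origin Galune qualifies under the Galos–Galune agreement and H-248 is covered: preferential rate Free applies instead.
Duty = £68,587.20 × 0% = £0.00.
Line 3 (F-176, Belius, 3,534 kg, £74,320.02):
Base rate for F-176 is 18.5%.
Duty = £74,320.02 × 18.5% = £13,749.20.
Line 4 (W-505, Galune, 2,381 units, £212,480.44):
Base rate for W-505 is 13.5%.
Origin Galune qualifies under the Galos–Galune agreement and W-505 is covered: preferential rate 6.5% applies instead.
Duty = £212,480.44 × 6.5% = £13,811.23.
Total = £188,982.71 + £0.00 + £13,749.20 + £13,811.23 = £216,543.14.

£216,543.14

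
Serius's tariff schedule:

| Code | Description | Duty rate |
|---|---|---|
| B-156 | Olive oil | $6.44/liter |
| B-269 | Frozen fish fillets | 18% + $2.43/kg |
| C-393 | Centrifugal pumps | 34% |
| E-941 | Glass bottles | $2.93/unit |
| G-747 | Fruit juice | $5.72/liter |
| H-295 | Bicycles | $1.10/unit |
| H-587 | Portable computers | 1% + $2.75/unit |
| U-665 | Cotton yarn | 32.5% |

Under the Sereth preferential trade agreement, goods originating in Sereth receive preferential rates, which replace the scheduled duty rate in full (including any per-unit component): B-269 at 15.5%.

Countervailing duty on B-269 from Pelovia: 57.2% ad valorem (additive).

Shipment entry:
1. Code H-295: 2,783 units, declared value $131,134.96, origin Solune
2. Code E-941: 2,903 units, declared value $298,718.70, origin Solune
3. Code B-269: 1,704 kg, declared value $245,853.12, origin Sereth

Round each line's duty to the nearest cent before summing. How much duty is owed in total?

Line 1 (H-295, Solune, 2,783 units, $131,134.96):
Base rate for H-295 is $1.10/unit.
Duty = 2,783 × $1.10 = $3,061.30.
Line 2 (E-941, Solune, 2,903 units, $298,718.70):
Base rate for E-941 is $2.93/unit.
Duty = 2,903 × $2.93 = $8,505.79.
Line 3 (B-269, Sereth, 1,704 kg, $245,853.12):
Base rate for B-269 is 18% + $2.43/kg.
Origin Sereth qualifies under the Serius–Sereth agreement and B-269 is covered: preferential rate 15.5% applies instead.
The additional-duty order on B-269 targets Pelovia, not Sereth; it does not apply.
Duty = $245,853.12 × 15.5% = $38,107.23.
Total = $3,061.30 + $8,505.79 + $38,107.23 = $49,674.32.

$49,674.32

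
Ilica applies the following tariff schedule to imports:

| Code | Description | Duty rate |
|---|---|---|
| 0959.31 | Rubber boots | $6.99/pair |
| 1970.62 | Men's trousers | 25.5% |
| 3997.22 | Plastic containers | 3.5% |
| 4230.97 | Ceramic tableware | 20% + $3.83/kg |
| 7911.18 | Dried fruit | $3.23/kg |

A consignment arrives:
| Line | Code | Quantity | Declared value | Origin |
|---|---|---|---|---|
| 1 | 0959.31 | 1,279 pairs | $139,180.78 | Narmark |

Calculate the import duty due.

$8,940.21

Line 1 (0959.31, Narmark, 1,279 pairs, $139,180.78):
Base rate for 0959.31 is $6.99/pair.
Duty = 1,279 × $6.99 = $8,940.21.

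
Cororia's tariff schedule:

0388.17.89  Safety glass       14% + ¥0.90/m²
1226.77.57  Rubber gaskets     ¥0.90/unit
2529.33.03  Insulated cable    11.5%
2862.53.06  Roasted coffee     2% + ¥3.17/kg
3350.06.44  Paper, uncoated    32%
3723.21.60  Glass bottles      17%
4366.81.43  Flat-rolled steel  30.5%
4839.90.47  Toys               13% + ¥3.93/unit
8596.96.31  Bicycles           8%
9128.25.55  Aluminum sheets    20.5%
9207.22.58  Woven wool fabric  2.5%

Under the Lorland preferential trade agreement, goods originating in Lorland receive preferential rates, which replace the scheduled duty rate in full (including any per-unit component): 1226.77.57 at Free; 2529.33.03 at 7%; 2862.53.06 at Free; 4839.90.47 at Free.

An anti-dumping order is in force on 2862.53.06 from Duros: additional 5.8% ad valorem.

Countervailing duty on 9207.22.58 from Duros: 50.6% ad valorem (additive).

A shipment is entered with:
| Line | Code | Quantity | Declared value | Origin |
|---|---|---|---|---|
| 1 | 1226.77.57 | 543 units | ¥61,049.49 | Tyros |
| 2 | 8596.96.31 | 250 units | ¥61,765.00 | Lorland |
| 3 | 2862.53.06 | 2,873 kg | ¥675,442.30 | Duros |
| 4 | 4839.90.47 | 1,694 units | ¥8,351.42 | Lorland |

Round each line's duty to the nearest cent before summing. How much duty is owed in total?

Line 1 (1226.77.57, Tyros, 543 units, ¥61,049.49):
Base rate for 1226.77.57 is ¥0.90/unit.
1226.77.57 has an FTA preferential rate, but origin Tyros is not Lorland; base rate stands.
Duty = 543 × ¥0.90 = ¥488.70.
Line 2 (8596.96.31, Lorland, 250 units, ¥61,765.00):
Base rate for 8596.96.31 is 8%.
Origin Lorland is the FTA partner but 8596.96.31 is not on the preference list; base rate stands.
Duty = ¥61,765.00 × 8% = ¥4,941.20.
Line 3 (2862.53.06, Duros, 2,873 kg, ¥675,442.30):
Base rate for 2862.53.06 is 2% + ¥3.17/kg.
2862.53.06 has an FTA preferential rate, but origin Duros is not Lorland; base rate stands.
Additional duty on 2862.53.06 from Duros: +5.8%. Applied ad valorem rate: 2% + 5.8% = 7.8%.
Duty = ¥675,442.30 × 7.8% + 2,873 × ¥3.17 = ¥61,791.91.
Line 4 (4839.90.47, Lorland, 1,694 units, ¥8,351.42):
Base rate for 4839.90.47 is 13% + ¥3.93/unit.
Origin Lorland qualifies under the Cororia–Lorland agreement and 4839.90.47 is covered: preferential rate Free applies instead.
Duty = ¥8,351.42 × 0% = ¥0.00.
Total = ¥488.70 + ¥4,941.20 + ¥61,791.91 + ¥0.00 = ¥67,221.81.

¥67,221.81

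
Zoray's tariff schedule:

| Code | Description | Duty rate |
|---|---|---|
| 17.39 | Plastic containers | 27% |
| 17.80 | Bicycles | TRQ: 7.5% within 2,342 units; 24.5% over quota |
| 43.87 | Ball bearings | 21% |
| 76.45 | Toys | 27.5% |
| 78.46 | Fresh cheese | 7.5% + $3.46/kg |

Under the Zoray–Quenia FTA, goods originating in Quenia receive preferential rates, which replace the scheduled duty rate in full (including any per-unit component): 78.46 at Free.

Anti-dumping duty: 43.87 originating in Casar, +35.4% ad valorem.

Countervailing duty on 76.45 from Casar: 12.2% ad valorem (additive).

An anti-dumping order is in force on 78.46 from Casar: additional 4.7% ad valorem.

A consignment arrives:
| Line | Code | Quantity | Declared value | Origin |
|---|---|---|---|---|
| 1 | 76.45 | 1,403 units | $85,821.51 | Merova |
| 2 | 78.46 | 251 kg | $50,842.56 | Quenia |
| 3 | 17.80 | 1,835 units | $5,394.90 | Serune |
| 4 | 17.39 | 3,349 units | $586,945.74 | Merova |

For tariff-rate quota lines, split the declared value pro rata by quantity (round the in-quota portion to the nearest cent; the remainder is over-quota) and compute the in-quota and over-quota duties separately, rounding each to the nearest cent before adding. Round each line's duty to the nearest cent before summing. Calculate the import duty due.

Line 1 (76.45, Merova, 1,403 units, $85,821.51):
Base rate for 76.45 is 27.5%.
The additional-duty order on 76.45 targets Casar, not Merova; it does not apply.
Duty = $85,821.51 × 27.5% = $23,600.92.
Line 2 (78.46, Quenia, 251 kg, $50,842.56):
Base rate for 78.46 is 7.5% + $3.46/kg.
Origin Quenia qualifies under the Zoray–Quenia agreement and 78.46 is covered: preferential rate Free applies instead.
The additional-duty order on 78.46 targets Casar, not Quenia; it does not apply.
Duty = $50,842.56 × 0% = $0.00.
Line 3 (17.80, Serune, 1,835 units, $5,394.90):
Code 17.80 is under a tariff-rate quota (threshold 2,342 units). Quantity 1,835 units is within the quota, so the in-quota rate 7.5% applies to the full value.
Duty = $5,394.90 × 7.5% = $404.62.
Line 4 (17.39, Merova, 3,349 units, $586,945.74):
Base rate for 17.39 is 27%.
Duty = $586,945.74 × 27% = $158,475.35.
Total = $23,600.92 + $0.00 + $404.62 + $158,475.35 = $182,480.89.

$182,480.89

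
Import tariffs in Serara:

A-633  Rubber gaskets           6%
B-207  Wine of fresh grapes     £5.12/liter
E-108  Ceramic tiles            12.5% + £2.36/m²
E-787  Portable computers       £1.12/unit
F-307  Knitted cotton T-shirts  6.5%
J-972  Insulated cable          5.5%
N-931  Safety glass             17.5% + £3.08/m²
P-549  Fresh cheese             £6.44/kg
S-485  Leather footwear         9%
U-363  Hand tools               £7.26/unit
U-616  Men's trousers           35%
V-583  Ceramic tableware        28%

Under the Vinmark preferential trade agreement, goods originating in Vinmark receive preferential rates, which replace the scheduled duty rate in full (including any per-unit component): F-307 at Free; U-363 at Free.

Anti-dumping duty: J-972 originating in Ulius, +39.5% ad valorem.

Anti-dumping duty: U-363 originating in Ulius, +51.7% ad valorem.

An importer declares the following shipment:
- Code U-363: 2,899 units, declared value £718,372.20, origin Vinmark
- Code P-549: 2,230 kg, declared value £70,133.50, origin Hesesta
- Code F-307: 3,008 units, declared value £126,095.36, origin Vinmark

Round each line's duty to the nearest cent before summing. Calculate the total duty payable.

Line 1 (U-363, Vinmark, 2,899 units, £718,372.20):
Base rate for U-363 is £7.26/unit.
Origin Vinmark qualifies under the Serara–Vinmark agreement and U-363 is covered: preferential rate Free applies instead.
The additional-duty order on U-363 targets Ulius, not Vinmark; it does not apply.
Duty = £718,372.20 × 0% = £0.00.
Line 2 (P-549, Hesesta, 2,230 kg, £70,133.50):
Base rate for P-549 is £6.44/kg.
Duty = 2,230 × £6.44 = £14,361.20.
Line 3 (F-307, Vinmark, 3,008 units, £126,095.36):
Base rate for F-307 is 6.5%.
Origin Vinmark qualifies under the Serara–Vinmark agreement and F-307 is covered: preferential rate Free applies instead.
Duty = £126,095.36 × 0% = £0.00.
Total = £0.00 + £14,361.20 + £0.00 = £14,361.20.

£14,361.20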